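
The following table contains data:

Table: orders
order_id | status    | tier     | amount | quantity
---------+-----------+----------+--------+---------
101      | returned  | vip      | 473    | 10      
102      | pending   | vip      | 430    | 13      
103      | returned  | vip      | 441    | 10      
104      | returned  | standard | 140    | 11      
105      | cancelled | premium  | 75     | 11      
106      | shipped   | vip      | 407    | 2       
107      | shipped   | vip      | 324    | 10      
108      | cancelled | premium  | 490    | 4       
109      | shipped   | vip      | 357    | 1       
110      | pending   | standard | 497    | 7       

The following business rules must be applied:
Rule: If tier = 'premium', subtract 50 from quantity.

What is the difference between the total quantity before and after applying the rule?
100

Step 1: Original sum of quantity = 79
Step 2: 2 records have tier = 'premium'
Step 3: Each affected record changes by -50
Step 4: Total change = 2 × -50 = -100
Step 5: New sum = 79 + -100 = -21
Step 6: Difference = |-21 - 79| = 100
        (Sum decreased by 100)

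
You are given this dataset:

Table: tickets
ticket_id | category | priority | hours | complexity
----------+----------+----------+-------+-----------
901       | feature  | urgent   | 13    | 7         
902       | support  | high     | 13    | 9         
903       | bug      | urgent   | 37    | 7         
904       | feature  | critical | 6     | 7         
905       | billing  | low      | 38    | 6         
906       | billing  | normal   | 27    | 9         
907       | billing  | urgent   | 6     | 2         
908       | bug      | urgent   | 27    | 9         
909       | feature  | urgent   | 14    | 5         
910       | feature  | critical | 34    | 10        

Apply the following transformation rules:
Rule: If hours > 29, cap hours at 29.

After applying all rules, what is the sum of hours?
193

Step 1: 3 records have hours > 29
Step 2: These records originally summed to 109
Step 3: After capping: 3 × 29 = 87
Step 4: Unaffected records sum: 106
Step 5: Final sum = 87 + 106 = 193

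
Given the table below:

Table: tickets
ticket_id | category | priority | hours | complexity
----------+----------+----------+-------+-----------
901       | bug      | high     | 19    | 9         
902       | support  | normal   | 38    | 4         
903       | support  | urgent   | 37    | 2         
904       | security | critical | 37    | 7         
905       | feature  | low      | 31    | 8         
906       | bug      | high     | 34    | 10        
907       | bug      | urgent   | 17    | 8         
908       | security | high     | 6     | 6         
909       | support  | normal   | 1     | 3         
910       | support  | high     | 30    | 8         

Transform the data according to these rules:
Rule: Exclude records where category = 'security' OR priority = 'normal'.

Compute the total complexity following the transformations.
45

Step 1: Find records where category = 'security' OR priority = 'normal'
Step 2: 4 records match, summing to 20
Step 3: Original sum: 65
Step 4: Remaining sum = 65 - 20 = 45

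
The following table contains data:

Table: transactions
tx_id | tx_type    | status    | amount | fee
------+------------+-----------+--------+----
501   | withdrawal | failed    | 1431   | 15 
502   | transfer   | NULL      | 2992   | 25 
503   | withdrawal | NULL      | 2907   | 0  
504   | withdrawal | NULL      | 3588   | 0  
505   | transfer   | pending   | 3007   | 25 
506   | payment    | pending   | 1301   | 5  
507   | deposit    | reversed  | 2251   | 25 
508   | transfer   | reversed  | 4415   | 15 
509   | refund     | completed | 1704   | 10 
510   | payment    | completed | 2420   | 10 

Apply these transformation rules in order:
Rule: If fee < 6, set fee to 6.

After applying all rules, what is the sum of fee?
143

Step 1: 3 records have fee < 6
Step 2: These records originally summed to 5
Step 3: After setting to minimum: 3 × 6 = 18
Step 4: Unaffected records sum: 125
Step 5: Final sum = 18 + 125 = 143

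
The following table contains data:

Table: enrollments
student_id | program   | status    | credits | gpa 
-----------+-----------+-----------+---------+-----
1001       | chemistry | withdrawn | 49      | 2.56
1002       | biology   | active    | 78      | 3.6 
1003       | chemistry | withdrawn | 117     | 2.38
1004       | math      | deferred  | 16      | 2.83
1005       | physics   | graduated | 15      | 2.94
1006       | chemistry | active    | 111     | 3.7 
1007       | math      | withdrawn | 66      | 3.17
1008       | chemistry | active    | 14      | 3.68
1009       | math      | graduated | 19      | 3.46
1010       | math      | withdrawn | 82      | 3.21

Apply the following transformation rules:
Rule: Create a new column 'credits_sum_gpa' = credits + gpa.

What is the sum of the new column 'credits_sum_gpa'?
598.53

Step 1: For each record, compute credits + gpa
Example calculations:
  49 + 2.56 = 51.56
  78 + 3.6 = 81.6
  117 + 2.38 = 119.38
  ...
Step 2: Sum all derived values
Step 3: Total = 598.53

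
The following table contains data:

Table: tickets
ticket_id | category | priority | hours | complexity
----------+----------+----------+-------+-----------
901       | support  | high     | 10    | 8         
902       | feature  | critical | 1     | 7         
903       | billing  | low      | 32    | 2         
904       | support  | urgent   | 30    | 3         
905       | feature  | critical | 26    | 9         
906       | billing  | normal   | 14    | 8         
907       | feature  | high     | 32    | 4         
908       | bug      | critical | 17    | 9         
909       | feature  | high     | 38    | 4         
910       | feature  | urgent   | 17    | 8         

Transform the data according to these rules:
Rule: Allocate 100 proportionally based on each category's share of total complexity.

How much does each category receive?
billing: 16.13, bug: 14.52, feature: 51.61, support: 17.74

Step 1: Calculate total complexity = 62
Step 2: Calculate each category's proportion:
  billing: 10/62 = 16.13% → 16.13
  bug: 9/62 = 14.52% → 14.52
  feature: 32/62 = 51.61% → 51.61
  support: 11/62 = 17.74% → 17.74
Step 3: Verify: sum of allocations ≈ 100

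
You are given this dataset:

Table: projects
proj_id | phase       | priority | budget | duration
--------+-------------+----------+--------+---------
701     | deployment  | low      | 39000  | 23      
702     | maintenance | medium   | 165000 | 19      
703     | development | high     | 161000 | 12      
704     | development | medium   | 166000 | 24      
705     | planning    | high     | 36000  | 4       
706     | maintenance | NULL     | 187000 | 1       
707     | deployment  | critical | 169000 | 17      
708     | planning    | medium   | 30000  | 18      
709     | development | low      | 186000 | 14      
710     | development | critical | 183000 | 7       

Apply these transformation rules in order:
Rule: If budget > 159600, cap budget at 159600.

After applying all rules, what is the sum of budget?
1222200

Step 1: 7 records have budget > 159600
Step 2: These records originally summed to 1217000
Step 3: After capping: 7 × 159600 = 1117200
Step 4: Unaffected records sum: 105000
Step 5: Final sum = 1117200 + 105000 = 1222200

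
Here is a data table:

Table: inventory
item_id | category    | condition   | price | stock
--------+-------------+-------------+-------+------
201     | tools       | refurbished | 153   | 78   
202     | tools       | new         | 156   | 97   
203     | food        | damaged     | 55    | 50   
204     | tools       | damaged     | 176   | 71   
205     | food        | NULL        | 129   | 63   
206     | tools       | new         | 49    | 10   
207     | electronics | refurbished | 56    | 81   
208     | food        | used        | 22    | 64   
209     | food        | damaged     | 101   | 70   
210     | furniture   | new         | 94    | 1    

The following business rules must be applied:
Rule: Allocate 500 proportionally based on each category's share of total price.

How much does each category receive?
electronics: 28.25, food: 154.89, furniture: 47.43, tools: 269.42

Step 1: Calculate total price = 991
Step 2: Calculate each category's proportion:
  electronics: 56/991 = 5.65% → 28.25
  food: 307/991 = 30.98% → 154.89
  furniture: 94/991 = 9.49% → 47.43
  tools: 534/991 = 53.88% → 269.42
Step 3: Verify: sum of allocations ≈ 500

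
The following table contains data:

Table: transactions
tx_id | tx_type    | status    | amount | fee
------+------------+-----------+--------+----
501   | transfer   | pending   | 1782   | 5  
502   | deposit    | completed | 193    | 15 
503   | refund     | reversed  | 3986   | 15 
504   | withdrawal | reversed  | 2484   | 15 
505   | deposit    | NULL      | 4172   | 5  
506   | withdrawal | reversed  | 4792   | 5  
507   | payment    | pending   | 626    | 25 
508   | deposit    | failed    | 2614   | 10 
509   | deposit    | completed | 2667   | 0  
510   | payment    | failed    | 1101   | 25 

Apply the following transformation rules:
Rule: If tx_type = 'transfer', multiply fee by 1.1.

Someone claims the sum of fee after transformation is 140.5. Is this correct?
No, the correct result is 120.5.

Step 1: Calculate the correct sum after transformation
Step 2: Apply multiplier 1.1 to records where tx_type = 'transfer'
Step 3: Correct result = 120.5
Step 4: Claimed result = 140.5
Step 5: 120.5 ≠ 140.5
Conclusion: The claimed result is incorrect. The correct answer is 120.5.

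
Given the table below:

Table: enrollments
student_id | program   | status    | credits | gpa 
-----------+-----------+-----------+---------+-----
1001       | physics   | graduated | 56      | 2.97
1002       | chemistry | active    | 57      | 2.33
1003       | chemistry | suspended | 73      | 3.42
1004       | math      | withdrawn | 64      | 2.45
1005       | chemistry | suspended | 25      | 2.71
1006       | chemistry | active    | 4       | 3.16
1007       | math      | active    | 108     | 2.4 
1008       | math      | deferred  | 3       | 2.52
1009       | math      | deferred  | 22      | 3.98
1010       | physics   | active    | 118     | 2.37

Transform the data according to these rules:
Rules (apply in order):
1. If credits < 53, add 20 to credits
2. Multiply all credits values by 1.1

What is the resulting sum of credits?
671.0

Step 1: Apply Rule 1 - Add 20 to records with credits < 53
  - 4 records affected: 54 + (4 × 20) = 134
  - Unaffected records: 476
  - Sum after Rule 1: 610
Step 2: Apply Rule 2 - Multiply all by 1.1
  - 610 × 1.1 = 671.0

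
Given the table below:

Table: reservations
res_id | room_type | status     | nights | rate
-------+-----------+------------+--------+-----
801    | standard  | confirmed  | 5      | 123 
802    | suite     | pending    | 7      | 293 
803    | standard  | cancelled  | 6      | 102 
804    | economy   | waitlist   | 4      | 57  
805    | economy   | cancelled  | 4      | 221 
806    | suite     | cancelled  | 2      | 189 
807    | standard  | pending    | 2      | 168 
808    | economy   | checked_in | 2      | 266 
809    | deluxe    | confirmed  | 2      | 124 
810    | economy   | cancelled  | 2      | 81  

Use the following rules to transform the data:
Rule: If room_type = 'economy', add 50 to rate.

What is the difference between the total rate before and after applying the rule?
200

Step 1: Original sum of rate = 1624
Step 2: 4 records have room_type = 'economy'
Step 3: Each affected record changes by 50
Step 4: Total change = 4 × 50 = 200
Step 5: New sum = 1624 + 200 = 1824
Step 6: Difference = |1824 - 1624| = 200
        (Sum increased by 200)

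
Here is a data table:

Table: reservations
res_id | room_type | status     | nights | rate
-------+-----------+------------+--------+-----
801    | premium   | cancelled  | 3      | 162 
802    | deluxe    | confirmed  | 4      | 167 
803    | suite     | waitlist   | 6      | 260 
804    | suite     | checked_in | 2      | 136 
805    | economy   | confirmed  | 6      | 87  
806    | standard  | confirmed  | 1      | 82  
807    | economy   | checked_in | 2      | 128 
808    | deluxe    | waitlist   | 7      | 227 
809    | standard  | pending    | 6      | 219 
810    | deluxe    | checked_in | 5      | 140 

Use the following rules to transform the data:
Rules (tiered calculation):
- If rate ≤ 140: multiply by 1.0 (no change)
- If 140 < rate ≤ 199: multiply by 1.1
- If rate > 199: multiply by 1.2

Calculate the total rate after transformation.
1782.1

Step 1: Tier 1 (rate ≤ 140): 5 records, sum = 573 × 1.0 = 573.0
Step 2: Tier 2 (140 < rate ≤ 199): 2 records, sum = 329 × 1.1 = 361.9
Step 3: Tier 3 (rate > 199): 3 records, sum = 706 × 1.2 = 847.2
Step 4: Final sum = 573.0 + 361.9 + 847.2 = 1782.1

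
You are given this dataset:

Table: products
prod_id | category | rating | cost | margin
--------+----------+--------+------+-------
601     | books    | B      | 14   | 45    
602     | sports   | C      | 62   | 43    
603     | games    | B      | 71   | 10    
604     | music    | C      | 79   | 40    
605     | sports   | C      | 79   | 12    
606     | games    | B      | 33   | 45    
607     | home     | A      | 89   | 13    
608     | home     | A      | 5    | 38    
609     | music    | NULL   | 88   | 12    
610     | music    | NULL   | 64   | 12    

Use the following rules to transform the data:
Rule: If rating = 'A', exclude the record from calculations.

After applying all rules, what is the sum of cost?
490

Step 1: Identify records where rating = 'A'
Step 2: The excluded records sum to 94
Step 3: Original total cost = 584
Step 4: Remaining total = 584 - 94 = 490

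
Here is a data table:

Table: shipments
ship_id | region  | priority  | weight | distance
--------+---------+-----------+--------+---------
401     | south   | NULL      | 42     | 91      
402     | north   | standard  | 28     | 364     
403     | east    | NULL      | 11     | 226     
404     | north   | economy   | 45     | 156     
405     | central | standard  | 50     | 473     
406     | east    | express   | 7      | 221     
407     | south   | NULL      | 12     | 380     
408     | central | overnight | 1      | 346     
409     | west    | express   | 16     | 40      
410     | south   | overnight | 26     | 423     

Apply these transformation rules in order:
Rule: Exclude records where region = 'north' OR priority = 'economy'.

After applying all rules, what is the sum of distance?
2200

Step 1: Find records where region = 'north' OR priority = 'economy'
Step 2: 2 records match, summing to 520
Step 3: Original sum: 2720
Step 4: Remaining sum = 2720 - 520 = 2200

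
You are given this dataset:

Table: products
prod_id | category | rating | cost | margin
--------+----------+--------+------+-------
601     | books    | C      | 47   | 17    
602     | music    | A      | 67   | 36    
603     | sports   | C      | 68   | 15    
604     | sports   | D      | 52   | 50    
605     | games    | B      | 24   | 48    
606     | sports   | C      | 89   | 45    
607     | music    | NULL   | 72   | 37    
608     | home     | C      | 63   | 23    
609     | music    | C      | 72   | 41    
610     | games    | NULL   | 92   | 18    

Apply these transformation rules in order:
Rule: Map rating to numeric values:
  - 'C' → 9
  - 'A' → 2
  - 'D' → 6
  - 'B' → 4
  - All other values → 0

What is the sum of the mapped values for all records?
57

Step 1: Apply mapping to each record
Step 2: Count by status:
  'C': 5 records × 9 = 45
  'A': 1 records × 2 = 2
  'D': 1 records × 6 = 6
  'B': 1 records × 4 = 4
Step 3: Sum all mapped values = 57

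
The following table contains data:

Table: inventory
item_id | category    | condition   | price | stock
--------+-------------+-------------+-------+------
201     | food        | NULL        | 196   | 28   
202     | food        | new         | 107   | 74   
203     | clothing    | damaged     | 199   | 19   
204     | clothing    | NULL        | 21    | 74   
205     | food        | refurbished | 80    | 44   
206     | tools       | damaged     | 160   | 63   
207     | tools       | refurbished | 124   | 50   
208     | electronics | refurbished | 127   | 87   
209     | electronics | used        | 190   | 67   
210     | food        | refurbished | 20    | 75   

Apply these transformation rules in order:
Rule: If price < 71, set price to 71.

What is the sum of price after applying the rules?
1325

Step 1: 2 records have price < 71
Step 2: These records originally summed to 41
Step 3: After setting to minimum: 2 × 71 = 142
Step 4: Unaffected records sum: 1183
Step 5: Final sum = 142 + 1183 = 1325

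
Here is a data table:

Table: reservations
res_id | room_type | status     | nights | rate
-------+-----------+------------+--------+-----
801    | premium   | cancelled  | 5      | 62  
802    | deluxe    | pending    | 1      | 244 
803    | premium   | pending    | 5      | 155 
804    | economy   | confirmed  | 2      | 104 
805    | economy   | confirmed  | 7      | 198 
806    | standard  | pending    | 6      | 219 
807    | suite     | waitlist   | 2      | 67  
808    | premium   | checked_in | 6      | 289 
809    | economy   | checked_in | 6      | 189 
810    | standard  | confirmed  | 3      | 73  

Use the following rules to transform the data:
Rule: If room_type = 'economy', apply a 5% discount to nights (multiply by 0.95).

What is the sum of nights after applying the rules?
42.25

Step 1: Records with room_type = 'economy' have total nights = 15
Step 2: Apply multiplier: 15 × 0.95 = 14.25
Step 3: Other records total: 28
Step 4: Final sum = 14.25 + 28 = 42.25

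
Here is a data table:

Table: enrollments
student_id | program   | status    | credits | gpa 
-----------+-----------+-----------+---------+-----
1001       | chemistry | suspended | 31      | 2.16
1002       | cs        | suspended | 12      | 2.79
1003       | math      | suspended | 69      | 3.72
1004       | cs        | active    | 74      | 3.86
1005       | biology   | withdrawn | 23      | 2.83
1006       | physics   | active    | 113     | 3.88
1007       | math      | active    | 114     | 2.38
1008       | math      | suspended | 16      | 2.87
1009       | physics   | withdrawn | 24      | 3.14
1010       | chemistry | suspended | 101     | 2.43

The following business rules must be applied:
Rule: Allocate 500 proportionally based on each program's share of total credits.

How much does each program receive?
biology: 19.93, chemistry: 114.38, cs: 74.52, math: 172.44, physics: 118.72

Step 1: Calculate total credits = 577
Step 2: Calculate each program's proportion:
  biology: 23/577 = 3.99% → 19.93
  chemistry: 132/577 = 22.88% → 114.38
  cs: 86/577 = 14.90% → 74.52
  math: 199/577 = 34.49% → 172.44
  physics: 137/577 = 23.74% → 118.72
Step 3: Verify: sum of allocations ≈ 500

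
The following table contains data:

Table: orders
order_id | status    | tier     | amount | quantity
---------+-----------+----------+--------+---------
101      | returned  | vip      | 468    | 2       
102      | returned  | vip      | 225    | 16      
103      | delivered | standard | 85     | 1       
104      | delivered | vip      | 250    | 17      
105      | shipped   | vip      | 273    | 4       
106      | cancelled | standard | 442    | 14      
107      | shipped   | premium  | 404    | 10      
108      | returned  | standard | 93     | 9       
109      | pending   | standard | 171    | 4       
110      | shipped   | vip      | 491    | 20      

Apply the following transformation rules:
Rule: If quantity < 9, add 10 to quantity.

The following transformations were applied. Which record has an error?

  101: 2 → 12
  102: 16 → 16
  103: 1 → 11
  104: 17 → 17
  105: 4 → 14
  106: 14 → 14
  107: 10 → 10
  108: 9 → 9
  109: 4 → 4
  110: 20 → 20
Record 109 has an error. The correct transformed value should be 14, not 4.

Step 1: Check each record against the rule
Step 2: Record 109 has quantity = 4
Step 3: Since 4 < 9, the bonus should have been applied
Step 4: Correct value = 14, but claimed value = 4
Conclusion: Record 109 has the error.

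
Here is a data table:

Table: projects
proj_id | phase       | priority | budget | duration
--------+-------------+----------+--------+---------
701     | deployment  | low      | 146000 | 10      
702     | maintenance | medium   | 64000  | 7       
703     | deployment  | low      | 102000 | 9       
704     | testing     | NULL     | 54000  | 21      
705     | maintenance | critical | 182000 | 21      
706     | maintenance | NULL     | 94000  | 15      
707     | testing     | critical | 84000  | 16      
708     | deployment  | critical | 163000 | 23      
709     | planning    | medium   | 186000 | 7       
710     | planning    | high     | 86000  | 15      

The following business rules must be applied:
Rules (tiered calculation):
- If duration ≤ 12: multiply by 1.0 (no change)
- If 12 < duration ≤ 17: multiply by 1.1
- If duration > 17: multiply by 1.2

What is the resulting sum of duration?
161.6

Step 1: Tier 1 (duration ≤ 12): 4 records, sum = 33 × 1.0 = 33.0
Step 2: Tier 2 (12 < duration ≤ 17): 3 records, sum = 46 × 1.1 = 50.6
Step 3: Tier 3 (duration > 17): 3 records, sum = 65 × 1.2 = 78.0
Step 4: Final sum = 33.0 + 50.6 + 78.0 = 161.6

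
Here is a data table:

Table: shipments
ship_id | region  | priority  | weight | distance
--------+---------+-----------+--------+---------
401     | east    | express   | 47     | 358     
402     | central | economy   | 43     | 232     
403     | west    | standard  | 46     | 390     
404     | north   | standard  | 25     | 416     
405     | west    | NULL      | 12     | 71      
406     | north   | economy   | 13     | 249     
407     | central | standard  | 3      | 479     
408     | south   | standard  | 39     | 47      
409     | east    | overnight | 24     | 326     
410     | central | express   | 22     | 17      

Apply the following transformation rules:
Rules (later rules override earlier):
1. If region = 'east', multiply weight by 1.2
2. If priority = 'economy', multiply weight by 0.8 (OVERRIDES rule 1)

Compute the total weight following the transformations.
277.0

Step 1: Rule 2 takes priority for records with priority = 'economy'
  - 2 records: 56 × 0.8 = 44.8
Step 2: Rule 1 applies to remaining records with region = 'east'
  - 2 records: 71 × 1.2 = 85.2
Step 3: Other records unchanged: 147
Step 4: Final sum = 44.8 + 85.2 + 147 = 277.0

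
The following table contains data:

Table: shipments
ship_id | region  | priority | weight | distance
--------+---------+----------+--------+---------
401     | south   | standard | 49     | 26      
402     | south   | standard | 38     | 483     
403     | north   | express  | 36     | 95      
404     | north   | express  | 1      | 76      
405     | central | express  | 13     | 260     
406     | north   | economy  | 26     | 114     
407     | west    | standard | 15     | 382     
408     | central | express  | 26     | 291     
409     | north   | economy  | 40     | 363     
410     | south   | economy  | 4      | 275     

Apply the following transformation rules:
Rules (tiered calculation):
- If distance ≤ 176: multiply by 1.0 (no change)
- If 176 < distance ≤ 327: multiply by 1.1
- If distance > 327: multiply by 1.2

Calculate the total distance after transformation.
2693.2

Step 1: Tier 1 (distance ≤ 176): 4 records, sum = 311 × 1.0 = 311.0
Step 2: Tier 2 (176 < distance ≤ 327): 3 records, sum = 826 × 1.1 = 908.6
Step 3: Tier 3 (distance > 327): 3 records, sum = 1228 × 1.2 = 1473.6
Step 4: Final sum = 311.0 + 908.6 + 1473.6 = 2693.2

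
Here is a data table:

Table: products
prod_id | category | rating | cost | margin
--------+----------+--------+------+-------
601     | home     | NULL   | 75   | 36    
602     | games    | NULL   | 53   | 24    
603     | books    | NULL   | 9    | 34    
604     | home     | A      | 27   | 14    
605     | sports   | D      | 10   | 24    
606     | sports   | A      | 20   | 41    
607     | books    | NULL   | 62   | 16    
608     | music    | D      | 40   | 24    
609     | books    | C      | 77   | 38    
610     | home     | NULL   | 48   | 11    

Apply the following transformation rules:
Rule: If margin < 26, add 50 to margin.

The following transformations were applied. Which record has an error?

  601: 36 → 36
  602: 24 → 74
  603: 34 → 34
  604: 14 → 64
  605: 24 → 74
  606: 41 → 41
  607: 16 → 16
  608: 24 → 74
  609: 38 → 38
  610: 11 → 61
Record 607 has an error. The correct transformed value should be 66, not 16.

Step 1: Check each record against the rule
Step 2: Record 607 has margin = 16
Step 3: Since 16 < 26, the bonus should have been applied
Step 4: Correct value = 66, but claimed value = 16
Conclusion: Record 607 has the error.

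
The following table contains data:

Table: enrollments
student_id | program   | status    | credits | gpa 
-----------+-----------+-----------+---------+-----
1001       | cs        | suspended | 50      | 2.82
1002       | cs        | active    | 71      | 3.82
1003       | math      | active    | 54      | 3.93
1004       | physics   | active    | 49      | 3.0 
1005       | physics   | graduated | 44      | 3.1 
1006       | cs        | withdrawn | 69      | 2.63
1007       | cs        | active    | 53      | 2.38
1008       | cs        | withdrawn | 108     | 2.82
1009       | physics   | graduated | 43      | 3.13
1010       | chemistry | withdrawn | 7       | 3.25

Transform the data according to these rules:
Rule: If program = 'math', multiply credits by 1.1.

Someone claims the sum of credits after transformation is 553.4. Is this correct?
Yes, the result is correct.

Step 1: Calculate the correct sum after transformation
Step 2: Apply multiplier 1.1 to records where program = 'math'
Step 3: Correct result = 553.4
Step 4: Claimed result = 553.4
Step 5: 553.4 = 553.4 ✓
Conclusion: The claimed result is correct.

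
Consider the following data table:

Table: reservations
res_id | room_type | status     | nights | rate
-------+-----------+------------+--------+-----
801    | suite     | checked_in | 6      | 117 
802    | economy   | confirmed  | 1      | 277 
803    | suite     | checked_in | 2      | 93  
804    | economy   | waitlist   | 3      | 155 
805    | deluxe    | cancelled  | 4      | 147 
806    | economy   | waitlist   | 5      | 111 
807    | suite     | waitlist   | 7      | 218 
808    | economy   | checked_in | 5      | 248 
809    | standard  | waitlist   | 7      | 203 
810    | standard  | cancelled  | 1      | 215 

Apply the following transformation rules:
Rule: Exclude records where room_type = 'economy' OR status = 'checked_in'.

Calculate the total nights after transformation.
19

Step 1: Find records where room_type = 'economy' OR status = 'checked_in'
Step 2: 6 records match, summing to 22
Step 3: Original sum: 41
Step 4: Remaining sum = 41 - 22 = 19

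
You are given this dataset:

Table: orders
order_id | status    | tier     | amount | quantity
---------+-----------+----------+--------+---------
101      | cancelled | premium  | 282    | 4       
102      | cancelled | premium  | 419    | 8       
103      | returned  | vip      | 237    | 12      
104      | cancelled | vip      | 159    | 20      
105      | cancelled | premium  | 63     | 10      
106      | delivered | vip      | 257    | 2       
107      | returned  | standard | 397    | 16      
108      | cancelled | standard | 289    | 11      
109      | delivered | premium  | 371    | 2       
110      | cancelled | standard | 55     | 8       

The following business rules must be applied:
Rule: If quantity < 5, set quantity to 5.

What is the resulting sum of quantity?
100

Step 1: 3 records have quantity < 5
Step 2: These records originally summed to 8
Step 3: After setting to minimum: 3 × 5 = 15
Step 4: Unaffected records sum: 85
Step 5: Final sum = 15 + 85 = 100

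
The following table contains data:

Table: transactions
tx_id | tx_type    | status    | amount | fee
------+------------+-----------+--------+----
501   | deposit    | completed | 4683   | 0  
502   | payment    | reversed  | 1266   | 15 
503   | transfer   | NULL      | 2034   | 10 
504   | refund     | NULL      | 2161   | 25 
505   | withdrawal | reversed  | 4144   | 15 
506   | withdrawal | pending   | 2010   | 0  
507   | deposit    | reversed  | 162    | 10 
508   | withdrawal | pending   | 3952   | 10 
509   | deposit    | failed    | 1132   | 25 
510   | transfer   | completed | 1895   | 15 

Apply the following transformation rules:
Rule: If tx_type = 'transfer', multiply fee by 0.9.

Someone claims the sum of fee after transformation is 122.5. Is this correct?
Yes, the result is correct.

Step 1: Calculate the correct sum after transformation
Step 2: Apply multiplier 0.9 to records where tx_type = 'transfer'
Step 3: Correct result = 122.5
Step 4: Claimed result = 122.5
Step 5: 122.5 = 122.5 ✓
Conclusion: The claimed result is correct.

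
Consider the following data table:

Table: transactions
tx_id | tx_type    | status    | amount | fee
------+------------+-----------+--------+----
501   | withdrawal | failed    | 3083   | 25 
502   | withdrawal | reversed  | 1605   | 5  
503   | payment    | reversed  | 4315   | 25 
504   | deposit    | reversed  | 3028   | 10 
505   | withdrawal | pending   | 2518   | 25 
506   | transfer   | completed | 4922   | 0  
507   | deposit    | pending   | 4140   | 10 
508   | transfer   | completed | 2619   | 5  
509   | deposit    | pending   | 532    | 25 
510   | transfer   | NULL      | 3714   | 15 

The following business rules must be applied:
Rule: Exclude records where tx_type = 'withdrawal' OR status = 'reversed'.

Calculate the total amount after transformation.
15927

Step 1: Find records where tx_type = 'withdrawal' OR status = 'reversed'
Step 2: 5 records match, summing to 14549
Step 3: Original sum: 30476
Step 4: Remaining sum = 30476 - 14549 = 15927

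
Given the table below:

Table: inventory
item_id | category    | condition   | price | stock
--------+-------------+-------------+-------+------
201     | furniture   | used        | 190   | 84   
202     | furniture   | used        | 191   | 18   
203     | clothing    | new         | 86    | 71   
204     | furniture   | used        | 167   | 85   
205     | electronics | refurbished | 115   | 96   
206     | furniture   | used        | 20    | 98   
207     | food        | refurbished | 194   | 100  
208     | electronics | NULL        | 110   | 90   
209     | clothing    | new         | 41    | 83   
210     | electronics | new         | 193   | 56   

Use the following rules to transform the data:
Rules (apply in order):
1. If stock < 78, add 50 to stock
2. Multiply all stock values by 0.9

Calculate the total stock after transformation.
837.9

Step 1: Apply Rule 1 - Add 50 to records with stock < 78
  - 3 records affected: 145 + (3 × 50) = 295
  - Unaffected records: 636
  - Sum after Rule 1: 931
Step 2: Apply Rule 2 - Multiply all by 0.9
  - 931 × 0.9 = 837.9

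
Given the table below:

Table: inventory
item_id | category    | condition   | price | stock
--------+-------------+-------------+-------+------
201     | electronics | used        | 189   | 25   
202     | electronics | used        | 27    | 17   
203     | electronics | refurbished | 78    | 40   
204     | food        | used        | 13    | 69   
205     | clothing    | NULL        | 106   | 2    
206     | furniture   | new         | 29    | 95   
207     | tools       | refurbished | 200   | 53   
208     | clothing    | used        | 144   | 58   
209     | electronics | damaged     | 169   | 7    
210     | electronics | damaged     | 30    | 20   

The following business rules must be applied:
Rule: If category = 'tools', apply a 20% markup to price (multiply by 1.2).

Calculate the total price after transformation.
1025.0

Step 1: Records with category = 'tools' have total price = 200
Step 2: Apply multiplier: 200 × 1.2 = 240.0
Step 3: Other records total: 785
Step 4: Final sum = 240.0 + 785 = 1025.0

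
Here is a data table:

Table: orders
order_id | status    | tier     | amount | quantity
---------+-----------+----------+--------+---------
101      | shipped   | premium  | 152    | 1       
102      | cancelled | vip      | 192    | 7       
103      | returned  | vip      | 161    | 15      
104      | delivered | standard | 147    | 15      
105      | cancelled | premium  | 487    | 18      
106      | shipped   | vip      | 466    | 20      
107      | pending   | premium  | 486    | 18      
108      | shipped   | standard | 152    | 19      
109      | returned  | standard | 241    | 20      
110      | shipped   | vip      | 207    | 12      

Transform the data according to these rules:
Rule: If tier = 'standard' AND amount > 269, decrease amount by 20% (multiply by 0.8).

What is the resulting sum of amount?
2691

Step 1: Find records where tier = 'standard' AND amount > 269
Step 2: 0 records match, summing to 0
Step 3: After multiplier: 0 × 0.8 = 0.0
Step 4: Unaffected records sum: 2691
Step 5: Final sum = 0.0 + 2691 = 2691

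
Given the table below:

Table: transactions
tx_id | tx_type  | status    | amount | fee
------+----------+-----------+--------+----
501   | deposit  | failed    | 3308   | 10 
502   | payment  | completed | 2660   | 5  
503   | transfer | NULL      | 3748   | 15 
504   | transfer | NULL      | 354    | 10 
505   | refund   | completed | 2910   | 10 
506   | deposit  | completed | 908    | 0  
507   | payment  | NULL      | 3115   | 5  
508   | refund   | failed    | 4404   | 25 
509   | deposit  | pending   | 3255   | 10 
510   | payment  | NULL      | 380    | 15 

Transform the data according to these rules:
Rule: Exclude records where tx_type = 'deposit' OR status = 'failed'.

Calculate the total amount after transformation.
13167

Step 1: Find records where tx_type = 'deposit' OR status = 'failed'
Step 2: 4 records match, summing to 11875
Step 3: Original sum: 25042
Step 4: Remaining sum = 25042 - 11875 = 13167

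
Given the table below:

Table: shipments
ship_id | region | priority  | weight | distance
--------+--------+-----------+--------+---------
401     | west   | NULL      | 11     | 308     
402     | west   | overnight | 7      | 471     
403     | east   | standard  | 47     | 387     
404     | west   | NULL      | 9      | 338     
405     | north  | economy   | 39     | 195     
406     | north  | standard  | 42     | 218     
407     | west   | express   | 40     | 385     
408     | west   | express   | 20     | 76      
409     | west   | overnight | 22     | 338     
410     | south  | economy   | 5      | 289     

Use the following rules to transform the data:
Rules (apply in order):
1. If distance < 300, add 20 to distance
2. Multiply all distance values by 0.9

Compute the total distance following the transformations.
2776.5

Step 1: Apply Rule 1 - Add 20 to records with distance < 300
  - 4 records affected: 778 + (4 × 20) = 858
  - Unaffected records: 2227
  - Sum after Rule 1: 3085
Step 2: Apply Rule 2 - Multiply all by 0.9
  - 3085 × 0.9 = 2776.5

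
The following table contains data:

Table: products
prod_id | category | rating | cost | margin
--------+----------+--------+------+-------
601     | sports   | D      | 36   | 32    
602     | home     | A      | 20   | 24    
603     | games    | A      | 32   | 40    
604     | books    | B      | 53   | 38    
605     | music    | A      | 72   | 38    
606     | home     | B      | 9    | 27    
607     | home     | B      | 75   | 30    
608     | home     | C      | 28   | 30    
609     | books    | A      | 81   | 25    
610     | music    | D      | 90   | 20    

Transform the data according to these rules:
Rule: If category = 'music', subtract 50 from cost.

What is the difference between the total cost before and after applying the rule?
100

Step 1: Original sum of cost = 496
Step 2: 2 records have category = 'music'
Step 3: Each affected record changes by -50
Step 4: Total change = 2 × -50 = -100
Step 5: New sum = 496 + -100 = 396
Step 6: Difference = |396 - 496| = 100
        (Sum decreased by 100)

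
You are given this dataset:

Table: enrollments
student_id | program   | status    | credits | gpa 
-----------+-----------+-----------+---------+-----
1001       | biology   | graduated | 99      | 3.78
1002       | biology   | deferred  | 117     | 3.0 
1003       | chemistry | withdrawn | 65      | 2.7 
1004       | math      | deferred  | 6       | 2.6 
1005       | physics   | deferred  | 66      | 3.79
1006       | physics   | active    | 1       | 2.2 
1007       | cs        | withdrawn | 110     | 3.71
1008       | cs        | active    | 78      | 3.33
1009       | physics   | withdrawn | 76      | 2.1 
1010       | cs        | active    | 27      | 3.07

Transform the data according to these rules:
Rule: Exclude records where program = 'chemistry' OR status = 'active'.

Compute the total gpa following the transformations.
18.98

Step 1: Find records where program = 'chemistry' OR status = 'active'
Step 2: 4 records match, summing to 11.3
Step 3: Original sum: 30.28
Step 4: Remaining sum = 30.28 - 11.3 = 18.98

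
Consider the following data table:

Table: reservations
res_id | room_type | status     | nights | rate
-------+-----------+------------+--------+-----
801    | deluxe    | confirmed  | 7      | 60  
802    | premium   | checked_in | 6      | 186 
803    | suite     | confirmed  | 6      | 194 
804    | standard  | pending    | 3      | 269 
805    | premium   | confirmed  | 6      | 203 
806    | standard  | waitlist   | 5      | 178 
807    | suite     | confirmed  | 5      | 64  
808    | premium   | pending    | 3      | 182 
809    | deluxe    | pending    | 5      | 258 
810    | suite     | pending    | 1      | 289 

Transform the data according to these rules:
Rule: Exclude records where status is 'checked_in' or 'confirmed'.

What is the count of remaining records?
5

Step 1: Count records to exclude
  - 1 (checked_in) + 4 (confirmed) = 5 records
Step 2: Total records: 10
Step 3: Remaining = 10 - 5 = 5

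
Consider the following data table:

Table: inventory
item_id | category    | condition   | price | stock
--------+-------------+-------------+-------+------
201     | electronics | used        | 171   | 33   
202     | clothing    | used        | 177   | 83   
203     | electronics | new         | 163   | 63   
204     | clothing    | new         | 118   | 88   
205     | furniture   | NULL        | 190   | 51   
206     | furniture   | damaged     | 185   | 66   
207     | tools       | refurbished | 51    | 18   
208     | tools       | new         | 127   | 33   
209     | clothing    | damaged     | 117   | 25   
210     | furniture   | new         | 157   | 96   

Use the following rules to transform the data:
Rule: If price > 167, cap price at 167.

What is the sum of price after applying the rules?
1401

Step 1: 4 records have price > 167
Step 2: These records originally summed to 723
Step 3: After capping: 4 × 167 = 668
Step 4: Unaffected records sum: 733
Step 5: Final sum = 668 + 733 = 1401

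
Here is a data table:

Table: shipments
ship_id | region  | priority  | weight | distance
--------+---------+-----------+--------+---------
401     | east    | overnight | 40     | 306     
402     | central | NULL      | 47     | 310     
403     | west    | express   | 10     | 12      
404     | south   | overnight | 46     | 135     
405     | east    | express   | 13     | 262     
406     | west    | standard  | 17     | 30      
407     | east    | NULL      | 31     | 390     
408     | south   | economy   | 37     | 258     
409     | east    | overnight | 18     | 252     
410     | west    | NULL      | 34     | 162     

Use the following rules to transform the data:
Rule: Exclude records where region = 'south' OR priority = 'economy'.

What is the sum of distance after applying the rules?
1724

Step 1: Find records where region = 'south' OR priority = 'economy'
Step 2: 2 records match, summing to 393
Step 3: Original sum: 2117
Step 4: Remaining sum = 2117 - 393 = 1724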